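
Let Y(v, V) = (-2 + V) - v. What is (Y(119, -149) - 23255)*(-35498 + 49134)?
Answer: -320786900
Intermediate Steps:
Y(v, V) = -2 + V - v
(Y(119, -149) - 23255)*(-35498 + 49134) = ((-2 - 149 - 1*119) - 23255)*(-35498 + 49134) = ((-2 - 149 - 119) - 23255)*13636 = (-270 - 23255)*13636 = -23525*13636 = -320786900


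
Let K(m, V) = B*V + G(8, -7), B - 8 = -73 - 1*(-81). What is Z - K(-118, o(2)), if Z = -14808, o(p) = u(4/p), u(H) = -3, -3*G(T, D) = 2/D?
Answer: -309962/21 ≈ -14760.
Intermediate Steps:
G(T, D) = -2/(3*D)
o(p) = -3
B = 16 (B = 8 + (-73 - 1*(-81)) = 8 + (-73 + 81) = 8 + 8 = 16)
K(m, V) = 2/21 + 16*V (K(m, V) = 16*V - ⅔/(-7) = 16*V - ⅔*(-⅐) = 16*V + 2/21 = 2/21 + 16*V)
Z - K(-118, o(2)) = -14808 - (2/21 + 16*(-3)) = -14808 - (2/21 - 48) = -14808 - 1*(-1006/21) = -14808 + 1006/21 = -309962/21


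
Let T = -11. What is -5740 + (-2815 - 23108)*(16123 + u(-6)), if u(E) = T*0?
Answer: -417962269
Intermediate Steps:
u(E) = 0 (u(E) = -11*0 = 0)
-5740 + (-2815 - 23108)*(16123 + u(-6)) = -5740 + (-2815 - 23108)*(16123 + 0) = -5740 - 25923*16123 = -5740 - 417956529 = -417962269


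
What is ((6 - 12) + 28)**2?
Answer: 484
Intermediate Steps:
((6 - 12) + 28)**2 = (-6 + 28)**2 = 22**2 = 484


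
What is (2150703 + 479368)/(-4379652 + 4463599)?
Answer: 2630071/83947 ≈ 31.330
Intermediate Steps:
(2150703 + 479368)/(-4379652 + 4463599) = 2630071/83947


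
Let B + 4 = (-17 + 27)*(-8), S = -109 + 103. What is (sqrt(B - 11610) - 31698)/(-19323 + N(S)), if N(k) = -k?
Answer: 10566/6439 - I*sqrt(11694)/19317 ≈ 1.6409 - 0.0055981*I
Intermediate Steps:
S = -6
B = -84 (B = -4 + (-17 + 27)*(-8) = -4 + 10*(-8) = -4 - 80 = -84)
(sqrt(B - 11610) - 31698)/(-19323 + N(S)) = (sqrt(-84 - 11610) - 31698)/(-19323 - 1*(-6)) = (sqrt(-11694) - 31698)/(-19323 + 6) = (I*sqrt(11694) - 31698)/(-19317) = (-31698 + I*sqrt(11694))*(-1/19317) = 10566/6439 - I*sqrt(11694)/19317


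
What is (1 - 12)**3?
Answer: -1331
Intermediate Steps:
(1 - 12)**3 = (-11)**3 = -1331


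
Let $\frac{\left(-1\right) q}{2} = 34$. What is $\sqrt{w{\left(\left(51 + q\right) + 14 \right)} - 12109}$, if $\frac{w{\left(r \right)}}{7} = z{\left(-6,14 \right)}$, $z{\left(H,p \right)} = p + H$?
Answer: $i \sqrt{12053} \approx 109.79 i$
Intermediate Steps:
$z{\left(H,p \right)} = H + p$
$q = -68$ ($q = \left(-2\right) 34 = -68$)
$w{\left(r \right)} = 56$ ($w{\left(r \right)} = 7 \left(-6 + 14\right) = 7 \cdot 8 = 56$)
$\sqrt{w{\left(\left(51 + q\right) + 14 \right)} - 12109} = \sqrt{56 - 12109} = \sqrt{-12053} = i \sqrt{12053}$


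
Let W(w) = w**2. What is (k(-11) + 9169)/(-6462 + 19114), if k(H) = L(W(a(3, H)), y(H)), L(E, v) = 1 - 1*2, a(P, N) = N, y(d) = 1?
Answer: 2292/3163 ≈ 0.72463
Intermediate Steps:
L(E, v) = -1 (L(E, v) = 1 - 2 = -1)
k(H) = -1
(k(-11) + 9169)/(-6462 + 19114) = (-1 + 9169)/(-6462 + 19114) = 9168/12652 = 9168*(1/12652) = 2292/3163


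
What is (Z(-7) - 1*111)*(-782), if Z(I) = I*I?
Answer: 48484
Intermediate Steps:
Z(I) = I²
(Z(-7) - 1*111)*(-782) = ((-7)² - 1*111)*(-782) = (49 - 111)*(-782) = -62*(-782) = 48484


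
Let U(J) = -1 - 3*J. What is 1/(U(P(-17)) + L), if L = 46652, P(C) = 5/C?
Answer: 17/793082 ≈ 2.1435e-5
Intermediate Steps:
1/(U(P(-17)) + L) = 1/((-1 - 15/(-17)) + 46652) = 1/((-1 - 15*(-1)/17) + 46652) = 1/((-1 - 3*(-5/17)) + 46652) = 1/((-1 + 15/17) + 46652) = 1/(-2/17 + 46652) = 1/(793082/17) = 17/793082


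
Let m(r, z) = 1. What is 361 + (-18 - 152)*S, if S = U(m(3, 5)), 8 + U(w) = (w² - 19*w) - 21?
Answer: 8351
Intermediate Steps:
U(w) = -29 + w² - 19*w (U(w) = -8 + ((w² - 19*w) - 21) = -8 + (-21 + w² - 19*w) = -29 + w² - 19*w)
S = -47 (S = -29 + 1² - 19*1 = -29 + 1 - 19 = -47)
361 + (-18 - 152)*S = 361 + (-18 - 152)*(-47) = 361 - 170*(-47) = 361 + 7990 = 8351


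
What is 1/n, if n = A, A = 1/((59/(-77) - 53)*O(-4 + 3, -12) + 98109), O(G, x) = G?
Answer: 7558533/77 ≈ 98163.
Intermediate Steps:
A = 77/7558533 (A = 1/((59/(-77) - 53)*(-4 + 3) + 98109) = 1/((59*(-1/77) - 53)*(-1) + 98109) = 1/((-59/77 - 53)*(-1) + 98109) = 1/(-4140/77*(-1) + 98109) = 1/(4140/77 + 98109) = 1/(7558533/77) = 77/7558533 ≈ 1.0187e-5)
n = 77/7558533 ≈ 1.0187e-5
1/n = 1/(77/7558533) = 7558533/77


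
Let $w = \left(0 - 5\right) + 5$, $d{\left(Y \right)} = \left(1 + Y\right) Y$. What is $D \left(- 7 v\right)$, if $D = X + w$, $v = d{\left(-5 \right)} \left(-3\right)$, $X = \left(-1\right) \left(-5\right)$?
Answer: $2100$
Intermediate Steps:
$d{\left(Y \right)} = Y \left(1 + Y\right)$
$w = 0$ ($w = -5 + 5 = 0$)
$X = 5$
$v = -60$ ($v = - 5 \left(1 - 5\right) \left(-3\right) = \left(-5\right) \left(-4\right) \left(-3\right) = 20 \left(-3\right) = -60$)
$D = 5$ ($D = 5 + 0 = 5$)
$D \left(- 7 v\right) = 5 \left(\left(-7\right) \left(-60\right)\right) = 5 \cdot 420 = 2100$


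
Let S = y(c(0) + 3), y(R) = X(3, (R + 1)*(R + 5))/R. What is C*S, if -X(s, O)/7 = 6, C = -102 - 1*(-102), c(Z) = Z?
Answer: 0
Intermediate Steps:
C = 0 (C = -102 + 102 = 0)
X(s, O) = -42 (X(s, O) = -7*6 = -42)
y(R) = -42/R
S = -14 (S = -42/(0 + 3) = -42/3 = -42*1/3 = -14)
C*S = 0*(-14) = 0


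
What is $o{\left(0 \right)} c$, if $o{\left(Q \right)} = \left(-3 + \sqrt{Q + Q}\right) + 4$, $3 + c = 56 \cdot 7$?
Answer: $389$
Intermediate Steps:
$c = 389$ ($c = -3 + 56 \cdot 7 = -3 + 392 = 389$)
$o{\left(Q \right)} = 1 + \sqrt{2} \sqrt{Q}$ ($o{\left(Q \right)} = \left(-3 + \sqrt{2 Q}\right) + 4 = \left(-3 + \sqrt{2} \sqrt{Q}\right) + 4 = 1 + \sqrt{2} \sqrt{Q}$)
$o{\left(0 \right)} c = \left(1 + \sqrt{2} \sqrt{0}\right) 389 = \left(1 + \sqrt{2} \cdot 0\right) 389 = \left(1 + 0\right) 389 = 1 \cdot 389 = 389$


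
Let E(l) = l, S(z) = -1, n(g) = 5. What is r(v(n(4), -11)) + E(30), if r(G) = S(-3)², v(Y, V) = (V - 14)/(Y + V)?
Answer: 31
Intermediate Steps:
v(Y, V) = (-14 + V)/(V + Y)
r(G) = 1 (r(G) = (-1)² = 1)
r(v(n(4), -11)) + E(30) = 1 + 30 = 31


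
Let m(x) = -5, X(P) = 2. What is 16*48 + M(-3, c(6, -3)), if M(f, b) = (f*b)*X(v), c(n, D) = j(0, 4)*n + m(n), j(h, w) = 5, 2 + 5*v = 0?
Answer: 618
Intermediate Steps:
v = -2/5 (v = -2/5 + (1/5)*0 = -2/5 + 0 = -2/5 ≈ -0.40000)
c(n, D) = -5 + 5*n (c(n, D) = 5*n - 5 = -5 + 5*n)
M(f, b) = 2*b*f (M(f, b) = (f*b)*2 = (b*f)*2 = 2*b*f)
16*48 + M(-3, c(6, -3)) = 16*48 + 2*(-5 + 5*6)*(-3) = 768 + 2*(-5 + 30)*(-3) = 768 + 2*25*(-3) = 768 - 150 = 618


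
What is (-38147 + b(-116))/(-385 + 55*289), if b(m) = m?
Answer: -38263/15510 ≈ -2.4670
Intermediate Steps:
(-38147 + b(-116))/(-385 + 55*289) = (-38147 - 116)/(-385 + 55*289) = -38263/(-385 + 15895) = -38263/15510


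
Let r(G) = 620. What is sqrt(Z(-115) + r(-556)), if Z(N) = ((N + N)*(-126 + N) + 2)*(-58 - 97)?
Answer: 62*I*sqrt(2235) ≈ 2931.1*I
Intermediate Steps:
Z(N) = -310 - 310*N*(-126 + N) (Z(N) = ((2*N)*(-126 + N) + 2)*(-155) = (2*N*(-126 + N) + 2)*(-155) = (2 + 2*N*(-126 + N))*(-155) = -310 - 310*N*(-126 + N))
sqrt(Z(-115) + r(-556)) = sqrt((-310 - 310*(-115)**2 + 39060*(-115)) + 620) = sqrt((-310 - 310*13225 - 4491900) + 620) = sqrt((-310 - 4099750 - 4491900) + 620) = sqrt(-8591960 + 620) = sqrt(-8591340) = 62*I*sqrt(2235)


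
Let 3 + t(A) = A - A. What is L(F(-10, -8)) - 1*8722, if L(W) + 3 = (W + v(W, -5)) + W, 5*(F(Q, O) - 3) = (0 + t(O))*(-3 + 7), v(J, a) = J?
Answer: -43616/5 ≈ -8723.2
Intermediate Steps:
t(A) = -3 (t(A) = -3 + (A - A) = -3 + 0 = -3)
F(Q, O) = ⅗ (F(Q, O) = 3 + ((0 - 3)*(-3 + 7))/5 = 3 + (-3*4)/5 = 3 + (⅕)*(-12) = 3 - 12/5 = ⅗)
L(W) = -3 + 3*W (L(W) = -3 + ((W + W) + W) = -3 + (2*W + W) = -3 + 3*W)
L(F(-10, -8)) - 1*8722 = (-3 + 3*(⅗)) - 1*8722 = (-3 + 9/5) - 8722 = -6/5 - 8722 = -43616/5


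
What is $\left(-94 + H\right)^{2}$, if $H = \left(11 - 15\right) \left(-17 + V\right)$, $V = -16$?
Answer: $1444$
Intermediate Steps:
$H = 132$ ($H = \left(11 - 15\right) \left(-17 - 16\right) = \left(-4\right) \left(-33\right) = 132$)
$\left(-94 + H\right)^{2} = \left(-94 + 132\right)^{2} = 38^{2} = 1444$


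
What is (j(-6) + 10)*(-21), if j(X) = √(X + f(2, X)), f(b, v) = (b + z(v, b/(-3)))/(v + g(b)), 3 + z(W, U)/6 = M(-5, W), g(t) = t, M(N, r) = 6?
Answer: -210 - 21*I*√11 ≈ -210.0 - 69.649*I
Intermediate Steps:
z(W, U) = 18 (z(W, U) = -18 + 6*6 = -18 + 36 = 18)
f(b, v) = (18 + b)/(b + v) (f(b, v) = (b + 18)/(v + b) = (18 + b)/(b + v))
j(X) = √(X + 20/(2 + X)) (j(X) = √(X + (18 + 2)/(2 + X)) = √(X + 20/(2 + X)))
(j(-6) + 10)*(-21) = (√((20 - 6*(2 - 6))/(2 - 6)) + 10)*(-21) = (√((20 - 6*(-4))/(-4)) + 10)*(-21) = (√(-(20 + 24)/4) + 10)*(-21) = (√(-¼*44) + 10)*(-21) = (√(-11) + 10)*(-21) = (I*√11 + 10)*(-21) = (10 + I*√11)*(-21) = -210 - 21*I*√11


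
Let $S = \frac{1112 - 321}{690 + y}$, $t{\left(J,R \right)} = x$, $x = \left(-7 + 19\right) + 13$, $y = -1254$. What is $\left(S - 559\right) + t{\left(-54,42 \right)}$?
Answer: $- \frac{301967}{564} \approx -535.4$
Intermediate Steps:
$x = 25$ ($x = 12 + 13 = 25$)
$t{\left(J,R \right)} = 25$
$S = - \frac{791}{564}$ ($S = \frac{1112 - 321}{690 - 1254} = \frac{791}{-564} = 791 \left(- \frac{1}{564}\right) = - \frac{791}{564} \approx -1.4025$)
$\left(S - 559\right) + t{\left(-54,42 \right)} = \left(- \frac{791}{564} - 559\right) + 25 = - \frac{316067}{564} + 25 = - \frac{301967}{564}$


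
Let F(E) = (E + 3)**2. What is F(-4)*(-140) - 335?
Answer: -475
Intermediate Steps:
F(E) = (3 + E)**2
F(-4)*(-140) - 335 = (3 - 4)**2*(-140) - 335 = (-1)**2*(-140) - 335 = 1*(-140) - 335 = -140 - 335 = -475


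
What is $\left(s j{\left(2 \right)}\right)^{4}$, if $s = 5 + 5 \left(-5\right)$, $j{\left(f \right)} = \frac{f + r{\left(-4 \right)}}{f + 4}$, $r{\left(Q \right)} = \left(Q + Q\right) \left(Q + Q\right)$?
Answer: $2342560000$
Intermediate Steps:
$r{\left(Q \right)} = 4 Q^{2}$ ($r{\left(Q \right)} = 2 Q 2 Q = 4 Q^{2}$)
$j{\left(f \right)} = \frac{64 + f}{4 + f}$ ($j{\left(f \right)} = \frac{f + 4 \left(-4\right)^{2}}{f + 4} = \frac{f + 4 \cdot 16}{4 + f} = \frac{f + 64}{4 + f} = \frac{64 + f}{4 + f}$)
$s = -20$ ($s = 5 - 25 = -20$)
$\left(s j{\left(2 \right)}\right)^{4} = \left(- 20 \frac{64 + 2}{4 + 2}\right)^{4} = \left(- 20 \cdot \frac{1}{6} \cdot 66\right)^{4} = \left(\left(-20\right) 11\right)^{4} = \left(-220\right)^{4} = 2342560000$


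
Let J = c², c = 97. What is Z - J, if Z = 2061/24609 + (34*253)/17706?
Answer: -52557778609/5586243 ≈ -9408.4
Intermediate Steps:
J = 9409 (J = 97² = 9409)
Z = 3181778/5586243 (Z = 2061*(1/24609) + 8602*(1/17706) = 687/8203 + 4301/8853 = 3181778/5586243 ≈ 0.56957)
Z - J = 3181778/5586243 - 1*9409 = 3181778/5586243 - 9409 = -52557778609/5586243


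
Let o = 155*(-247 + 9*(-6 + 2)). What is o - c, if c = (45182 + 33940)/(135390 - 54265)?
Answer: -3558627247/81125 ≈ -43866.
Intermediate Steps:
c = 79122/81125 ≈ 0.97531
o = -43865 (o = 155*(-247 + 9*(-4)) = 155*(-247 - 36) = 155*(-283) = -43865)
o - c = -43865 - 1*79122/81125 = -43865 - 79122/81125 = -3558627247/81125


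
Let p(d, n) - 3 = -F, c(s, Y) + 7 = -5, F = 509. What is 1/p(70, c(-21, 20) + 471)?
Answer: -1/506 ≈ -0.0019763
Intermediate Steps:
c(s, Y) = -12 (c(s, Y) = -7 - 5 = -12)
p(d, n) = -506 (p(d, n) = 3 - 1*509 = 3 - 509 = -506)
1/p(70, c(-21, 20) + 471) = 1/(-506) = -1/506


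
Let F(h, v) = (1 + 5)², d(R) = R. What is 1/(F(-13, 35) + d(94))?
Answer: 1/130 ≈ 0.0076923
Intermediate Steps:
F(h, v) = 36 (F(h, v) = 6² = 36)
1/(F(-13, 35) + d(94)) = 1/(36 + 94) = 1/130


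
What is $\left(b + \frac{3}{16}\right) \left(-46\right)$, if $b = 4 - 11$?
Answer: $\frac{2507}{8} \approx 313.38$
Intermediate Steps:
$b = -7$
$\left(b + \frac{3}{16}\right) \left(-46\right) = \left(-7 + \frac{3}{16}\right) \left(-46\right) = \left(- \frac{109}{16}\right) \left(-46\right) = \frac{2507}{8}$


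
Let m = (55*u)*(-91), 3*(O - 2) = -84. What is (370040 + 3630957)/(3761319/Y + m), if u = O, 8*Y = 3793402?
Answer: 7588695010897/246832746406 ≈ 30.744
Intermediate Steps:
O = -26 (O = 2 + (⅓)*(-84) = 2 - 28 = -26)
Y = 1896701/4 (Y = (⅛)*3793402 = 1896701/4 ≈ 4.7418e+5)
u = -26
m = 130130 (m = (55*(-26))*(-91) = -1430*(-91) = 130130)
(370040 + 3630957)/(3761319/Y + m) = (370040 + 3630957)/(3761319/(1896701/4) + 130130) = 4000997/(3761319*(4/1896701) + 130130) = 4000997/(15045276/1896701 + 130130) = 4000997/(246832746406/1896701) = 4000997*(1896701/246832746406) = 7588695010897/246832746406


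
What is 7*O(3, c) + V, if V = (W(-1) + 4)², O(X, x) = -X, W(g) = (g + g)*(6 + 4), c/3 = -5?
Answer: 235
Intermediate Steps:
c = -15 (c = 3*(-5) = -15)
W(g) = 20*g (W(g) = (2*g)*10 = 20*g)
V = 256 (V = (20*(-1) + 4)² = (-20 + 4)² = (-16)² = 256)
7*O(3, c) + V = 7*(-1*3) + 256 = 7*(-3) + 256 = -21 + 256 = 235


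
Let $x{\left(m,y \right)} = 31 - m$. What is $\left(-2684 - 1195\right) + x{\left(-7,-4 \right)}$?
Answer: $-3841$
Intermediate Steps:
$\left(-2684 - 1195\right) + x{\left(-7,-4 \right)} = \left(-2684 - 1195\right) + \left(31 - -7\right) = -3879 + \left(31 + 7\right) = -3879 + 38 = -3841$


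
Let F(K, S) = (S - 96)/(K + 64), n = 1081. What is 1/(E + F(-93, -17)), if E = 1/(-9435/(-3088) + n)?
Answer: 97079327/378364171 ≈ 0.25658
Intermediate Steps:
E = 3088/3347563 (E = 1/(-9435/(-3088) + 1081) = 1/(-9435*(-1/3088) + 1081) = 1/(9435/3088 + 1081) = 1/(3347563/3088) = 3088/3347563 ≈ 0.00092246)
F(K, S) = (-96 + S)/(64 + K)
1/(E + F(-93, -17)) = 1/(3088/3347563 + (-96 - 17)/(64 - 93)) = 1/(3088/3347563 - 113/(-29)) = 1/(3088/3347563 - 1/29*(-113)) = 1/(3088/3347563 + 113/29) = 1/(378364171/97079327) = 97079327/378364171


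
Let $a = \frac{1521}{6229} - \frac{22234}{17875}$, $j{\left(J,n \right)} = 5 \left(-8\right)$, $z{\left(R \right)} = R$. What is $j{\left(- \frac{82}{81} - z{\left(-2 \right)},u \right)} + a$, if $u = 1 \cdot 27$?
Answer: $- \frac{4565042711}{111343375} \approx -41.0$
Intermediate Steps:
$u = 27$
$j{\left(J,n \right)} = -40$
$a = - \frac{111307711}{111343375}$ ($a = 1521 \cdot \frac{1}{6229} - \frac{22234}{17875} = \frac{1521}{6229} - \frac{22234}{17875} = - \frac{111307711}{111343375} \approx -0.99968$)
$j{\left(- \frac{82}{81} - z{\left(-2 \right)},u \right)} + a = -40 - \frac{111307711}{111343375} = - \frac{4565042711}{111343375}$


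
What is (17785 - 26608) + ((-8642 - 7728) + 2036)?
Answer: -23157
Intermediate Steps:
(17785 - 26608) + ((-8642 - 7728) + 2036) = -8823 + (-16370 + 2036) = -8823 - 14334 = -23157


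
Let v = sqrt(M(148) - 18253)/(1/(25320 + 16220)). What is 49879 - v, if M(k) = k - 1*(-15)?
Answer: 49879 - 124620*I*sqrt(2010) ≈ 49879.0 - 5.5871e+6*I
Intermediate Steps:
M(k) = 15 + k (M(k) = k + 15 = 15 + k)
v = 124620*I*sqrt(2010) (v = sqrt((15 + 148) - 18253)/(1/(25320 + 16220)) = sqrt(163 - 18253)/(1/41540) = sqrt(-18090)/(1/41540) = (3*I*sqrt(2010))*41540 = 124620*I*sqrt(2010) ≈ 5.5871e+6*I)
49879 - v = 49879 - 124620*I*sqrt(2010)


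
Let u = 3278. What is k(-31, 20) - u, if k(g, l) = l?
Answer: -3258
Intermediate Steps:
k(-31, 20) - u = 20 - 1*3278 = 20 - 3278 = -3258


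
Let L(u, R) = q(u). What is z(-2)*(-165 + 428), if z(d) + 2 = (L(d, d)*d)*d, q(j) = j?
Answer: -2630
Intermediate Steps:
L(u, R) = u
z(d) = -2 + d³ (z(d) = -2 + (d*d)*d = -2 + d²*d = -2 + d³)
z(-2)*(-165 + 428) = (-2 + (-2)³)*(-165 + 428) = (-2 - 8)*263 = -10*263 = -2630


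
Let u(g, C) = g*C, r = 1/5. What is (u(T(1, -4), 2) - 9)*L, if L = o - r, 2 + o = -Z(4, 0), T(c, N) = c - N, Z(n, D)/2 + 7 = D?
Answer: 59/5 ≈ 11.800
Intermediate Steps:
Z(n, D) = -14 + 2*D
r = ⅕ ≈ 0.20000
o = 12 (o = -2 - (-14 + 2*0) = -2 - (-14 + 0) = -2 - 1*(-14) = -2 + 14 = 12)
u(g, C) = C*g
L = 59/5 (L = 12 - 1*⅕ = 12 - ⅕ = 59/5 ≈ 11.800)
(u(T(1, -4), 2) - 9)*L = (2*(1 - 1*(-4)) - 9)*(59/5) = (2*(1 + 4) - 9)*(59/5) = (2*5 - 9)*(59/5) = (10 - 9)*(59/5) = 1*(59/5) = 59/5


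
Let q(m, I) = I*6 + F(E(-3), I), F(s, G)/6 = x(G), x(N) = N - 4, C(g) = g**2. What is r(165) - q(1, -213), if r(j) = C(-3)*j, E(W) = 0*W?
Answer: 4065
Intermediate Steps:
x(N) = -4 + N
E(W) = 0
r(j) = 9*j (r(j) = (-3)**2*j = 9*j)
F(s, G) = -24 + 6*G (F(s, G) = 6*(-4 + G) = -24 + 6*G)
q(m, I) = -24 + 12*I (q(m, I) = I*6 + (-24 + 6*I) = 6*I + (-24 + 6*I) = -24 + 12*I)
r(165) - q(1, -213) = 9*165 - (-24 + 12*(-213)) = 1485 - (-24 - 2556) = 1485 - 1*(-2580) = 1485 + 2580 = 4065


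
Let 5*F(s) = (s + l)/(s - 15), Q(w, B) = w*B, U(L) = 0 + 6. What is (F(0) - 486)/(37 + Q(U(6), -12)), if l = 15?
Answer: 2431/175 ≈ 13.891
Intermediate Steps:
U(L) = 6
Q(w, B) = B*w
F(s) = (15 + s)/(5*(-15 + s)) (F(s) = ((s + 15)/(s - 15))/5 = ((15 + s)/(-15 + s))/5 = (15 + s)/(5*(-15 + s)))
(F(0) - 486)/(37 + Q(U(6), -12)) = ((15 + 0)/(5*(-15 + 0)) - 486)/(37 - 12*6) = ((⅕)*15/(-15) - 486)/(37 - 72) = ((⅕)*(-1/15)*15 - 486)/(-35) = (-⅕ - 486)*(-1/35) = -2431/5*(-1/35) = 2431/175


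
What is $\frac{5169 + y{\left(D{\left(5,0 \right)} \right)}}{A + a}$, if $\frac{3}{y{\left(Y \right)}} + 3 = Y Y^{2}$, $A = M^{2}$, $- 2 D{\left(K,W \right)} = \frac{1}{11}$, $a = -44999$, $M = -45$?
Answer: $- \frac{165091761}{1372804430} \approx -0.12026$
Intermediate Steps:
$D{\left(K,W \right)} = - \frac{1}{22}$ ($D{\left(K,W \right)} = - \frac{1}{2 \cdot 11} = \left(- \frac{1}{2}\right) \frac{1}{11} = - \frac{1}{22}$)
$A = 2025$ ($A = \left(-45\right)^{2} = 2025$)
$y{\left(Y \right)} = \frac{3}{-3 + Y^{3}}$ ($y{\left(Y \right)} = \frac{3}{-3 + Y Y^{2}} = \frac{3}{-3 + Y^{3}}$)
$\frac{5169 + y{\left(D{\left(5,0 \right)} \right)}}{A + a} = \frac{5169 + \frac{3}{-3 + \left(- \frac{1}{22}\right)^{3}}}{2025 - 44999} = \frac{5169 + \frac{3}{-3 - \frac{1}{10648}}}{-42974} = \left(5169 + \frac{3}{- \frac{31945}{10648}}\right) \left(- \frac{1}{42974}\right) = \left(5169 + 3 \left(- \frac{10648}{31945}\right)\right) \left(- \frac{1}{42974}\right) = \left(5169 - \frac{31944}{31945}\right) \left(- \frac{1}{42974}\right) = \frac{165091761}{31945} \left(- \frac{1}{42974}\right) = - \frac{165091761}{1372804430}$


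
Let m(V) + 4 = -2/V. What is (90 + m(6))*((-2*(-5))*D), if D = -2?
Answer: -5140/3 ≈ -1713.3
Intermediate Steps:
m(V) = -4 - 2/V
(90 + m(6))*((-2*(-5))*D) = (90 + (-4 - 2/6))*(-2*(-5)*(-2)) = (90 + (-4 - 2*⅙))*(10*(-2)) = (90 + (-4 - ⅓))*(-20) = (90 - 13/3)*(-20) = (257/3)*(-20) = -5140/3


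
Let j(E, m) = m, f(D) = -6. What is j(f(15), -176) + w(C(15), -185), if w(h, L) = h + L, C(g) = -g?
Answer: -376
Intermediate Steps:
w(h, L) = L + h
j(f(15), -176) + w(C(15), -185) = -176 + (-185 - 1*15) = -176 + (-185 - 15) = -176 - 200 = -376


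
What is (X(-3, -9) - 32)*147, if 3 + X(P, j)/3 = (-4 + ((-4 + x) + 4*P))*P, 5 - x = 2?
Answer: 16464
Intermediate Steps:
x = 3 (x = 5 - 1*2 = 5 - 2 = 3)
X(P, j) = -9 + 3*P*(-5 + 4*P) (X(P, j) = -9 + 3*((-4 + ((-4 + 3) + 4*P))*P) = -9 + 3*((-4 + (-1 + 4*P))*P) = -9 + 3*((-5 + 4*P)*P) = -9 + 3*(P*(-5 + 4*P)) = -9 + 3*P*(-5 + 4*P))
(X(-3, -9) - 32)*147 = ((-9 - 15*(-3) + 12*(-3)²) - 32)*147 = ((-9 + 45 + 12*9) - 32)*147 = ((-9 + 45 + 108) - 32)*147 = (144 - 32)*147 = 112*147 = 16464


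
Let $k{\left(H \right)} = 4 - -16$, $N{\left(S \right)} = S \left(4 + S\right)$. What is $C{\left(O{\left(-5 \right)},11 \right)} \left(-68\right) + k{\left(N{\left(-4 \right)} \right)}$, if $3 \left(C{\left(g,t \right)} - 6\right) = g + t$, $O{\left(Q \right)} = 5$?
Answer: $- \frac{2252}{3} \approx -750.67$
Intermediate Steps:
$C{\left(g,t \right)} = 6 + \frac{g}{3} + \frac{t}{3}$ ($C{\left(g,t \right)} = 6 + \frac{g + t}{3} = 6 + \left(\frac{g}{3} + \frac{t}{3}\right) = 6 + \frac{g}{3} + \frac{t}{3}$)
$k{\left(H \right)} = 20$ ($k{\left(H \right)} = 4 + 16 = 20$)
$C{\left(O{\left(-5 \right)},11 \right)} \left(-68\right) + k{\left(N{\left(-4 \right)} \right)} = \left(6 + \frac{1}{3} \cdot 5 + \frac{1}{3} \cdot 11\right) \left(-68\right) + 20 = \left(6 + \frac{5}{3} + \frac{11}{3}\right) \left(-68\right) + 20 = \frac{34}{3} \left(-68\right) + 20 = - \frac{2312}{3} + 20 = - \frac{2252}{3}$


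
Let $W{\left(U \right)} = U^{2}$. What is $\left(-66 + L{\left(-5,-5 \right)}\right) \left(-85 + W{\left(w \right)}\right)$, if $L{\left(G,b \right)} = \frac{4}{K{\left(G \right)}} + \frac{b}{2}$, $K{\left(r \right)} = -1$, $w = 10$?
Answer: $- \frac{2175}{2} \approx -1087.5$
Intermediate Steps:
$L{\left(G,b \right)} = -4 + \frac{b}{2}$ ($L{\left(G,b \right)} = \frac{4}{-1} + \frac{b}{2} = 4 \left(-1\right) + b \frac{1}{2} = -4 + \frac{b}{2}$)
$\left(-66 + L{\left(-5,-5 \right)}\right) \left(-85 + W{\left(w \right)}\right) = \left(-66 + \left(-4 + \frac{1}{2} \left(-5\right)\right)\right) \left(-85 + 10^{2}\right) = \left(-66 - \frac{13}{2}\right) \left(-85 + 100\right) = \left(-66 - \frac{13}{2}\right) 15 = \left(- \frac{145}{2}\right) 15 = - \frac{2175}{2}$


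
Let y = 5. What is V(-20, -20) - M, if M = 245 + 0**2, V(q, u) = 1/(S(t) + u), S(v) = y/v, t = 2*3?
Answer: -28181/115 ≈ -245.05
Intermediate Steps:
t = 6
S(v) = 5/v
V(q, u) = 1/(5/6 + u)
M = 245 (M = 245 + 0 = 245)
V(-20, -20) - M = 6/(5 + 6*(-20)) - 1*245 = 6/(5 - 120) - 245 = 6/(-115) - 245 = 6*(-1/115) - 245 = -6/115 - 245 = -28181/115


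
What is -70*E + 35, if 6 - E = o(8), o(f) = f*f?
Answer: 4095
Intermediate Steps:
o(f) = f**2
E = -58 (E = 6 - 1*8**2 = 6 - 1*64 = 6 - 64 = -58)
-70*E + 35 = -70*(-58) + 35 = 4060 + 35 = 4095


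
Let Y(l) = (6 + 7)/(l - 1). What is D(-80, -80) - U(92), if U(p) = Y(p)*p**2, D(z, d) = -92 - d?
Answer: -8548/7 ≈ -1221.1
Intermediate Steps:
Y(l) = 13/(-1 + l)
U(p) = 13*p**2/(-1 + p) (U(p) = (13/(-1 + p))*p**2 = 13*p**2/(-1 + p))
D(-80, -80) - U(92) = (-92 - 1*(-80)) - 13*92**2/(-1 + 92) = (-92 + 80) - 13*8464/91 = -12 - 13*8464/91 = -12 - 1*8464/7 = -12 - 8464/7 = -8548/7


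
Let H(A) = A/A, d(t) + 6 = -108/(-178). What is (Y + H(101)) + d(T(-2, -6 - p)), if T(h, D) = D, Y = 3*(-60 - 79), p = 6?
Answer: -37504/89 ≈ -421.39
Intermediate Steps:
Y = -417 (Y = 3*(-139) = -417)
d(t) = -480/89 (d(t) = -6 - 108/(-178) = -6 - 108*(-1/178) = -6 + 54/89 = -480/89)
H(A) = 1
(Y + H(101)) + d(T(-2, -6 - p)) = (-417 + 1) - 480/89 = -416 - 480/89 = -37504/89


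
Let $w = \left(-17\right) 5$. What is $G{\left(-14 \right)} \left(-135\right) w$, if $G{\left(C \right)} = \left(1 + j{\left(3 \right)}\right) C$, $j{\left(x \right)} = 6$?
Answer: $-1124550$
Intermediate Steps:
$G{\left(C \right)} = 7 C$ ($G{\left(C \right)} = \left(1 + 6\right) C = 7 C$)
$w = -85$
$G{\left(-14 \right)} \left(-135\right) w = 7 \left(-14\right) \left(-135\right) \left(-85\right) = \left(-98\right) \left(-135\right) \left(-85\right) = 13230 \left(-85\right) = -1124550$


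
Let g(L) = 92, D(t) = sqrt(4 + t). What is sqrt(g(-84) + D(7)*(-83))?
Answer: sqrt(92 - 83*sqrt(11)) ≈ 13.538*I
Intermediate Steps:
sqrt(g(-84) + D(7)*(-83)) = sqrt(92 + sqrt(4 + 7)*(-83)) = sqrt(92 + sqrt(11)*(-83)) = sqrt(92 - 83*sqrt(11))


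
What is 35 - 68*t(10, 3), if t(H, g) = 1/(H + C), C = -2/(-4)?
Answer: 599/21 ≈ 28.524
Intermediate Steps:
C = ½ (C = -2*(-¼) = ½ ≈ 0.50000)
t(H, g) = 1/(½ + H) (t(H, g) = 1/(H + ½) = 1/(½ + H))
35 - 68*t(10, 3) = 35 - 136/(1 + 2*10) = 35 - 136/(1 + 20) = 35 - 136/21 = 599/21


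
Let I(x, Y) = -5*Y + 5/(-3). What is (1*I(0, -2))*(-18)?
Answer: -150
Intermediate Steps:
I(x, Y) = -5/3 - 5*Y (I(x, Y) = -5*Y + 5*(-⅓) = -5*Y - 5/3 = -5/3 - 5*Y)
(1*I(0, -2))*(-18) = (1*(-5/3 - 5*(-2)))*(-18) = (1*(-5/3 + 10))*(-18) = (1*(25/3))*(-18) = (25/3)*(-18) = -150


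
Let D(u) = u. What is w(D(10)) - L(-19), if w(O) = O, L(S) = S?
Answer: 29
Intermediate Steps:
w(D(10)) - L(-19) = 10 - 1*(-19) = 10 + 19 = 29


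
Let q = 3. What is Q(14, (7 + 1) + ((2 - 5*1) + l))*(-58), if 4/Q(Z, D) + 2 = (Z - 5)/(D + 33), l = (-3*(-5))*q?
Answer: 19256/157 ≈ 122.65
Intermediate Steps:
l = 45 (l = -3*(-5)*3 = 15*3 = 45)
Q(Z, D) = 4/(-2 + (-5 + Z)/(33 + D)) (Q(Z, D) = 4/(-2 + (Z - 5)/(D + 33)) = 4/(-2 + (-5 + Z)/(33 + D)))
Q(14, (7 + 1) + ((2 - 5*1) + l))*(-58) = (4*(-33 - ((7 + 1) + ((2 - 5*1) + 45)))/(71 - 1*14 + 2*((7 + 1) + ((2 - 5*1) + 45))))*(-58) = (4*(-33 - (8 + ((2 - 5) + 45)))/(71 - 14 + 2*(8 + ((2 - 5) + 45))))*(-58) = (4*(-33 - (8 + (-3 + 45)))/(71 - 14 + 2*(8 + (-3 + 45))))*(-58) = (4*(-33 - (8 + 42))/(71 - 14 + 2*(8 + 42)))*(-58) = (4*(-33 - 1*50)/(71 - 14 + 2*50))*(-58) = (4*(-33 - 50)/(71 - 14 + 100))*(-58) = (4*(-83)/157)*(-58) = (4*(1/157)*(-83))*(-58) = -332/157*(-58) = 19256/157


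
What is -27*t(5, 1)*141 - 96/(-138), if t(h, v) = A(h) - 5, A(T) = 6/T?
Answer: 1663739/115 ≈ 14467.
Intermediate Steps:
t(h, v) = -5 + 6/h (t(h, v) = 6/h - 5 = -5 + 6/h)
-27*t(5, 1)*141 - 96/(-138) = -27*(-5 + 6/5)*141 - 96/(-138) = -27*(-5 + 6*(⅕))*141 - 96*(-1/138) = -27*(-5 + 6/5)*141 + 16/23 = -27*(-19/5)*141 + 16/23 = (513/5)*141 + 16/23 = 72333/5 + 16/23 = 1663739/115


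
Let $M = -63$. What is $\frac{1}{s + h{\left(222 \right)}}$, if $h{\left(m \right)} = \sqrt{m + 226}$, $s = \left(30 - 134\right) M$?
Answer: $\frac{117}{766576} - \frac{\sqrt{7}}{5366032} \approx 0.00015213$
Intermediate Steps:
$s = 6552$ ($s = \left(30 - 134\right) \left(-63\right) = \left(-104\right) \left(-63\right) = 6552$)
$h{\left(m \right)} = \sqrt{226 + m}$
$\frac{1}{s + h{\left(222 \right)}} = \frac{1}{6552 + \sqrt{226 + 222}} = \frac{1}{6552 + \sqrt{448}} = \frac{1}{6552 + 8 \sqrt{7}}$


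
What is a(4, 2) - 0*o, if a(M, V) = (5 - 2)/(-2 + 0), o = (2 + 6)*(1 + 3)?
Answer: -3/2 ≈ -1.5000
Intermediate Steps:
o = 32 (o = 8*4 = 32)
a(M, V) = -3/2 (a(M, V) = 3/(-2) = 3*(-1/2) = -3/2)
a(4, 2) - 0*o = -3/2 - 0*32 = -3/2 - 4*0 = -3/2 + 0 = -3/2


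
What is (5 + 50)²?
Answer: 3025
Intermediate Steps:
(5 + 50)² = 55² = 3025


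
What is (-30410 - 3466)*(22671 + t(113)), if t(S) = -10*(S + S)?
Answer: -691443036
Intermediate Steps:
t(S) = -20*S
(-30410 - 3466)*(22671 + t(113)) = (-30410 - 3466)*(22671 - 20*113) = -33876*(22671 - 2260) = -33876*20411 = -691443036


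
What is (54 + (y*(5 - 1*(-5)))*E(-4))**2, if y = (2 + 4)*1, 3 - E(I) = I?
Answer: 224676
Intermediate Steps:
E(I) = 3 - I
y = 6 (y = 6*1 = 6)
(54 + (y*(5 - 1*(-5)))*E(-4))**2 = (54 + (6*(5 - 1*(-5)))*(3 - 1*(-4)))**2 = (54 + (6*(5 + 5))*(3 + 4))**2 = (54 + (6*10)*7)**2 = (54 + 60*7)**2 = (54 + 420)**2 = 474**2 = 224676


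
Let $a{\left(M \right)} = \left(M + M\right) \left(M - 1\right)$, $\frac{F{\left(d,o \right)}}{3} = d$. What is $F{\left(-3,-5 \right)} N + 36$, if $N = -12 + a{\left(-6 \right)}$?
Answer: $-612$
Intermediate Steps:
$F{\left(d,o \right)} = 3 d$
$a{\left(M \right)} = 2 M \left(-1 + M\right)$
$N = 72$ ($N = -12 + 2 \left(-6\right) \left(-1 - 6\right) = -12 + 2 \left(-6\right) \left(-7\right) = -12 + 84 = 72$)
$F{\left(-3,-5 \right)} N + 36 = 3 \left(-3\right) 72 + 36 = \left(-9\right) 72 + 36 = -648 + 36 = -612$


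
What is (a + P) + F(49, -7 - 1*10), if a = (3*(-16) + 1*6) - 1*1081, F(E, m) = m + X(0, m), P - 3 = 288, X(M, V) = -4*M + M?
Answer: -849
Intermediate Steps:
X(M, V) = -3*M
P = 291 (P = 3 + 288 = 291)
F(E, m) = m (F(E, m) = m - 3*0 = m + 0 = m)
a = -1123 (a = (-48 + 6) - 1081 = -42 - 1081 = -1123)
(a + P) + F(49, -7 - 1*10) = (-1123 + 291) + (-7 - 1*10) = -832 + (-7 - 10) = -832 - 17 = -849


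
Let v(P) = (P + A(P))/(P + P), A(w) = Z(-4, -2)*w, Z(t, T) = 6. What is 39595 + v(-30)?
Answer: 79197/2 ≈ 39599.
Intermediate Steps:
A(w) = 6*w
v(P) = 7/2 (v(P) = (P + 6*P)/(P + P) = (7*P)/((2*P)) = (7*P)*(1/(2*P)) = 7/2)
39595 + v(-30) = 39595 + 7/2 = 79197/2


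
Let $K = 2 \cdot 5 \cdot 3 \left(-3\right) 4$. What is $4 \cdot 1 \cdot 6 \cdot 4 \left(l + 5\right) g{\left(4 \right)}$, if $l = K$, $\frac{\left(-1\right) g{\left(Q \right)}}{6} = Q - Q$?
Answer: $0$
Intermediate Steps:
$g{\left(Q \right)} = 0$ ($g{\left(Q \right)} = - 6 \left(Q - Q\right) = \left(-6\right) 0 = 0$)
$K = -360$ ($K = 10 \cdot 3 \left(-3\right) 4 = 30 \left(-3\right) 4 = \left(-90\right) 4 = -360$)
$l = -360$
$4 \cdot 1 \cdot 6 \cdot 4 \left(l + 5\right) g{\left(4 \right)} = 4 \cdot 1 \cdot 6 \cdot 4 \left(-360 + 5\right) 0 = 4 \cdot 6 \cdot 4 \left(-355\right) 0 = 24 \left(-1420\right) 0 = \left(-34080\right) 0 = 0$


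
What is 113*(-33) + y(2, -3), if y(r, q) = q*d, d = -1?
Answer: -3726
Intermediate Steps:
y(r, q) = -q (y(r, q) = q*(-1) = -q)
113*(-33) + y(2, -3) = 113*(-33) - 1*(-3) = -3729 + 3 = -3726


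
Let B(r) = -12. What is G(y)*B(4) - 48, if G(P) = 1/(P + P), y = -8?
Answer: -189/4 ≈ -47.250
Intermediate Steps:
G(P) = 1/(2*P)
G(y)*B(4) - 48 = ((½)/(-8))*(-12) - 48 = ((½)*(-⅛))*(-12) - 48 = -1/16*(-12) - 48 = ¾ - 48 = -189/4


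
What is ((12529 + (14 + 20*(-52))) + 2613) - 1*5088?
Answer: 9028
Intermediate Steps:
((12529 + (14 + 20*(-52))) + 2613) - 1*5088 = ((12529 + (14 - 1040)) + 2613) - 5088 = ((12529 - 1026) + 2613) - 5088 = (11503 + 2613) - 5088 = 14116 - 5088 = 9028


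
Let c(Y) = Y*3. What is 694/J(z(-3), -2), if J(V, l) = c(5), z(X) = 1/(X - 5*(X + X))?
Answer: 694/15 ≈ 46.267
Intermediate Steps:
c(Y) = 3*Y
z(X) = -1/(9*X) (z(X) = 1/(X - 10*X) = 1/(-9*X) = -1/(9*X))
J(V, l) = 15 (J(V, l) = 3*5 = 15)
694/J(z(-3), -2) = 694/15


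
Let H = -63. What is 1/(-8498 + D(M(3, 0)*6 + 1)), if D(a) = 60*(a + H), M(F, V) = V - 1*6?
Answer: -1/14378 ≈ -6.9551e-5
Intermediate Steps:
M(F, V) = -6 + V (M(F, V) = V - 6 = -6 + V)
D(a) = -3780 + 60*a (D(a) = 60*(a - 63) = 60*(-63 + a) = -3780 + 60*a)
1/(-8498 + D(M(3, 0)*6 + 1)) = 1/(-8498 + (-3780 + 60*((-6 + 0)*6 + 1))) = 1/(-8498 + (-3780 + 60*(-6*6 + 1))) = 1/(-8498 + (-3780 + 60*(-36 + 1))) = 1/(-8498 + (-3780 + 60*(-35))) = 1/(-8498 + (-3780 - 2100)) = 1/(-8498 - 5880) = 1/(-14378) = -1/14378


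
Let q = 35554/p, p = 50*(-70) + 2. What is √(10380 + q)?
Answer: √31721338407/1749 ≈ 101.83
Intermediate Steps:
p = -3498 (p = -3500 + 2 = -3498)
q = -17777/1749 (q = 35554/(-3498) = 35554*(-1/3498) = -17777/1749 ≈ -10.164)
√(10380 + q) = √(10380 - 17777/1749) = √(18136843/1749) = √31721338407/1749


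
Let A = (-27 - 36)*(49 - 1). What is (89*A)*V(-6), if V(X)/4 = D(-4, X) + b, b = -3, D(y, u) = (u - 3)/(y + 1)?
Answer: 0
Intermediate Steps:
D(y, u) = (-3 + u)/(1 + y)
A = -3024 (A = -63*48 = -3024)
V(X) = -8 - 4*X/3 (V(X) = 4*((-3 + X)/(1 - 4) - 3) = 4*((-3 + X)/(-3) - 3) = 4*(-(-3 + X)/3 - 3) = 4*((1 - X/3) - 3) = 4*(-2 - X/3) = -8 - 4*X/3)
(89*A)*V(-6) = (89*(-3024))*(-8 - 4/3*(-6)) = -269136*(-8 + 8) = -269136*0 = 0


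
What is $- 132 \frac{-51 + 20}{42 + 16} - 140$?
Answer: $- \frac{2014}{29} \approx -69.448$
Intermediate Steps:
$- 132 \frac{-51 + 20}{42 + 16} - 140 = - 132 \left(- \frac{31}{58}\right) - 140 = - 132 \left(\left(-31\right) \frac{1}{58}\right) - 140 = \left(-132\right) \left(- \frac{31}{58}\right) - 140 = \frac{2046}{29} - 140 = - \frac{2014}{29}$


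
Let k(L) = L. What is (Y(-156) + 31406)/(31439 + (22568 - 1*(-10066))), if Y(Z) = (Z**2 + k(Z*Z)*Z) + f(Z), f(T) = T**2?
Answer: -3716338/64073 ≈ -58.002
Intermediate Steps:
Y(Z) = Z**3 + 2*Z**2 (Y(Z) = (Z**2 + (Z*Z)*Z) + Z**2 = (Z**2 + Z**2*Z) + Z**2 = (Z**2 + Z**3) + Z**2 = Z**3 + 2*Z**2)
(Y(-156) + 31406)/(31439 + (22568 - 1*(-10066))) = ((-156)**2*(2 - 156) + 31406)/(31439 + (22568 - 1*(-10066))) = (24336*(-154) + 31406)/(31439 + (22568 + 10066)) = (-3747744 + 31406)/(31439 + 32634) = -3716338/64073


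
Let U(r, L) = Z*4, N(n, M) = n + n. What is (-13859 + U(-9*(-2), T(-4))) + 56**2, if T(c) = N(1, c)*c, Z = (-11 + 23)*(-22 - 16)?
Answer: -12547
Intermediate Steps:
N(n, M) = 2*n
Z = -456 (Z = 12*(-38) = -456)
T(c) = 2*c (T(c) = (2*1)*c = 2*c)
U(r, L) = -1824 (U(r, L) = -456*4 = -1824)
(-13859 + U(-9*(-2), T(-4))) + 56**2 = (-13859 - 1824) + 56**2 = -15683 + 3136 = -12547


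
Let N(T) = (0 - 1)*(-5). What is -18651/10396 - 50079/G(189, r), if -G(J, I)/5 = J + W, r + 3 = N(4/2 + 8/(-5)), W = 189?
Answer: 80895149/3274740 ≈ 24.703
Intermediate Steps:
N(T) = 5 (N(T) = -1*(-5) = 5)
r = 2 (r = -3 + 5 = 2)
G(J, I) = -945 - 5*J (G(J, I) = -5*(J + 189) = -5*(189 + J) = -945 - 5*J)
-18651/10396 - 50079/G(189, r) = -18651/10396 - 50079/(-945 - 5*189) = -18651*1/10396 - 50079/(-945 - 945) = -18651/10396 - 50079/(-1890) = -18651/10396 - 50079*(-1/1890) = -18651/10396 + 16693/630 = 80895149/3274740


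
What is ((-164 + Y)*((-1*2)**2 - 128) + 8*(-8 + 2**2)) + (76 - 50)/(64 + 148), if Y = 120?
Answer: 574957/106 ≈ 5424.1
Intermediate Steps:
((-164 + Y)*((-1*2)**2 - 128) + 8*(-8 + 2**2)) + (76 - 50)/(64 + 148) = ((-164 + 120)*((-1*2)**2 - 128) + 8*(-8 + 2**2)) + (76 - 50)/(64 + 148) = (-44*((-2)**2 - 128) + 8*(-8 + 4)) + 26/212 = (-44*(4 - 128) + 8*(-4)) + 26*(1/212) = (-44*(-124) - 32) + 13/106 = (5456 - 32) + 13/106 = 5424 + 13/106 = 574957/106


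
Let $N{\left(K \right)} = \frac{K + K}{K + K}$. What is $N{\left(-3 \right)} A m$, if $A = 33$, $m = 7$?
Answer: $231$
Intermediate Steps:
$N{\left(K \right)} = 1$ ($N{\left(K \right)} = \frac{2 K}{2 K} = 2 K \frac{1}{2 K} = 1$)
$N{\left(-3 \right)} A m = 1 \cdot 33 \cdot 7 = 33 \cdot 7 = 231$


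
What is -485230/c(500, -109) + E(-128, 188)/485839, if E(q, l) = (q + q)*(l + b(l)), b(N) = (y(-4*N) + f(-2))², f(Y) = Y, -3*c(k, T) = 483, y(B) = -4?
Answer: 235734425586/78220079 ≈ 3013.7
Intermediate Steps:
c(k, T) = -161 (c(k, T) = -⅓*483 = -161)
b(N) = 36 (b(N) = (-4 - 2)² = (-6)² = 36)
E(q, l) = 2*q*(36 + l) (E(q, l) = (q + q)*(l + 36) = (2*q)*(36 + l) = 2*q*(36 + l))
-485230/c(500, -109) + E(-128, 188)/485839 = -485230/(-161) + (2*(-128)*(36 + 188))/485839 = -485230*(-1/161) + (2*(-128)*224)*(1/485839) = 485230/161 - 57344*1/485839 = 485230/161 - 57344/485839 = 235734425586/78220079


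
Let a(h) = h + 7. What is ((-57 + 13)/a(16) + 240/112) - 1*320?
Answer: -51483/161 ≈ -319.77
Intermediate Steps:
a(h) = 7 + h
((-57 + 13)/a(16) + 240/112) - 1*320 = ((-57 + 13)/(7 + 16) + 240/112) - 1*320 = (-44/23 + 240*(1/112)) - 320 = (-44*1/23 + 15/7) - 320 = (-44/23 + 15/7) - 320 = 37/161 - 320 = -51483/161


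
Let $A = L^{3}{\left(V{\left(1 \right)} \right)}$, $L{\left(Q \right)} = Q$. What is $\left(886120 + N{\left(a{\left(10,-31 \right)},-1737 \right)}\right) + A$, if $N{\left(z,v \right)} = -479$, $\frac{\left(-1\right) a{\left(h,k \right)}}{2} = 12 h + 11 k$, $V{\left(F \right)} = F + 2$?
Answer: $885668$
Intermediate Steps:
$V{\left(F \right)} = 2 + F$
$a{\left(h,k \right)} = - 24 h - 22 k$ ($a{\left(h,k \right)} = - 2 \left(12 h + 11 k\right) = - 2 \left(11 k + 12 h\right) = - 24 h - 22 k$)
$A = 27$ ($A = \left(2 + 1\right)^{3} = 3^{3} = 27$)
$\left(886120 + N{\left(a{\left(10,-31 \right)},-1737 \right)}\right) + A = \left(886120 - 479\right) + 27 = 885641 + 27 = 885668$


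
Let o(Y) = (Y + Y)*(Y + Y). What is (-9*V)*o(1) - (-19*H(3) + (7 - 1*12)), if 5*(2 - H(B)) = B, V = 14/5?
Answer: -346/5 ≈ -69.200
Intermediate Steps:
V = 14/5 (V = 14*(⅕) = 14/5 ≈ 2.8000)
o(Y) = 4*Y² (o(Y) = (2*Y)*(2*Y) = 4*Y²)
H(B) = 2 - B/5
(-9*V)*o(1) - (-19*H(3) + (7 - 1*12)) = (-9*14/5)*(4*1²) - (-19*(2 - ⅕*3) + (7 - 1*12)) = -504/5 - (-19*(2 - ⅗) + (7 - 12)) = -126/5*4 - (-19*7/5 - 5) = -504/5 - (-133/5 - 5) = -504/5 - 1*(-158/5) = -504/5 + 158/5 = -346/5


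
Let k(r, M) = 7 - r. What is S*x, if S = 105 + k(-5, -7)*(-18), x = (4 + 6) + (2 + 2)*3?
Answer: -2442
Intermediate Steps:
x = 22 (x = 10 + 4*3 = 10 + 12 = 22)
S = -111 (S = 105 + (7 - 1*(-5))*(-18) = 105 + (7 + 5)*(-18) = 105 + 12*(-18) = 105 - 216 = -111)
S*x = -111*22 = -2442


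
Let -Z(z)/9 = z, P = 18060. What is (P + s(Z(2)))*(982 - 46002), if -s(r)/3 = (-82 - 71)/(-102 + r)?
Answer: -1625777997/2 ≈ -8.1289e+8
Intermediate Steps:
Z(z) = -9*z
s(r) = 459/(-102 + r) (s(r) = -3*(-82 - 71)/(-102 + r) = -(-459)/(-102 + r) = 459/(-102 + r))
(P + s(Z(2)))*(982 - 46002) = (18060 + 459/(-102 - 9*2))*(982 - 46002) = (18060 + 459/(-102 - 18))*(-45020) = (18060 + 459/(-120))*(-45020) = (18060 + 459*(-1/120))*(-45020) = (18060 - 153/40)*(-45020) = (722247/40)*(-45020) = -1625777997/2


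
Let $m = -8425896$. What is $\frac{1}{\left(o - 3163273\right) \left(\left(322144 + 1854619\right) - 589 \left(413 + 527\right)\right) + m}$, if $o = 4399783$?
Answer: $\frac{1}{2006974664634} \approx 4.9826 \cdot 10^{-13}$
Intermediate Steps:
$\frac{1}{\left(o - 3163273\right) \left(\left(322144 + 1854619\right) - 589 \left(413 + 527\right)\right) + m} = \frac{1}{\left(4399783 - 3163273\right) \left(\left(322144 + 1854619\right) - 589 \left(413 + 527\right)\right) - 8425896} = \frac{1}{1236510 \left(2176763 - 553660\right) - 8425896} = \frac{1}{1236510 \cdot 1623103 - 8425896} = \frac{1}{2006983090530 - 8425896} = \frac{1}{2006974664634}$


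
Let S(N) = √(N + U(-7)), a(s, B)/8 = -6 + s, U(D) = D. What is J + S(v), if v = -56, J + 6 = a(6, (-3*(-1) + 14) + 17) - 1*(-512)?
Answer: 506 + 3*I*√7 ≈ 506.0 + 7.9373*I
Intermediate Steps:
a(s, B) = -48 + 8*s (a(s, B) = 8*(-6 + s) = -48 + 8*s)
J = 506 (J = -6 + ((-48 + 8*6) - 1*(-512)) = -6 + ((-48 + 48) + 512) = -6 + (0 + 512) = -6 + 512 = 506)
S(N) = √(-7 + N) (S(N) = √(N - 7) = √(-7 + N))
J + S(v) = 506 + √(-7 - 56) = 506 + √(-63) = 506 + 3*I*√7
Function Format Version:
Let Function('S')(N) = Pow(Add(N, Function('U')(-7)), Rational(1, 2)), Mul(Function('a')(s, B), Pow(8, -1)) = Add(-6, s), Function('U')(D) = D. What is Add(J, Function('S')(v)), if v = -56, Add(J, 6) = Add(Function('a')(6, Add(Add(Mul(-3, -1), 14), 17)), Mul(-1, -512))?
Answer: Add(506, Mul(3, I, Pow(7, Rational(1, 2)))) ≈ Add(506.00, Mul(7.9373, I))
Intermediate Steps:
Function('a')(s, B) = Add(-48, Mul(8, s)) (Function('a')(s, B) = Mul(8, Add(-6, s)) = Add(-48, Mul(8, s)))
J = 506 (J = Add(-6, Add(Add(-48, Mul(8, 6)), Mul(-1, -512))) = Add(-6, Add(Add(-48, 48), 512)) = Add(-6, Add(0, 512)) = Add(-6, 512) = 506)
Function('S')(N) = Pow(Add(-7, N), Rational(1, 2)) (Function('S')(N) = Pow(Add(N, -7), Rational(1, 2)) = Pow(Add(-7, N), Rational(1, 2)))
Add(J, Function('S')(v)) = Add(506, Pow(Add(-7, -56), Rational(1, 2))) = Add(506, Pow(-63, Rational(1, 2))) = Add(506, Mul(3, I, Pow(7, Rational(1, 2))))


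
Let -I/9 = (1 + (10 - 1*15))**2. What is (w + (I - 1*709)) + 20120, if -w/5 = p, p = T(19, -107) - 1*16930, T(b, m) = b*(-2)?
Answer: 104107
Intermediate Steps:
I = -144 (I = -9*(1 + (10 - 1*15))**2 = -9*(1 + (10 - 15))**2 = -9*(1 - 5)**2 = -9*(-4)**2 = -9*16 = -144)
T(b, m) = -2*b
p = -16968 (p = -2*19 - 1*16930 = -38 - 16930 = -16968)
w = 84840 (w = -5*(-16968) = 84840)
(w + (I - 1*709)) + 20120 = (84840 + (-144 - 1*709)) + 20120 = (84840 + (-144 - 709)) + 20120 = (84840 - 853) + 20120 = 83987 + 20120 = 104107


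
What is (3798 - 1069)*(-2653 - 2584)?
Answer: -14291773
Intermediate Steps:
(3798 - 1069)*(-2653 - 2584) = 2729*(-5237) = -14291773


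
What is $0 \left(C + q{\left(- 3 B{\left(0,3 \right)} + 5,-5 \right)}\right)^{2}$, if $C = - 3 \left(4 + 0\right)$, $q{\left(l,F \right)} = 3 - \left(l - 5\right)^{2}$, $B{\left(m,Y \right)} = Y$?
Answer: $0$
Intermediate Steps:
$q{\left(l,F \right)} = 3 - \left(-5 + l\right)^{2}$
$C = -12$ ($C = \left(-3\right) 4 = -12$)
$0 \left(C + q{\left(- 3 B{\left(0,3 \right)} + 5,-5 \right)}\right)^{2} = 0 \left(-12 + \left(3 - \left(-5 + \left(\left(-3\right) 3 + 5\right)\right)^{2}\right)\right)^{2} = 0 \left(-12 + \left(3 - \left(-5 + \left(-9 + 5\right)\right)^{2}\right)\right)^{2} = 0 \left(-12 + \left(3 - \left(-5 - 4\right)^{2}\right)\right)^{2} = 0 \left(-12 + \left(3 - \left(-9\right)^{2}\right)\right)^{2} = 0 \left(-12 + \left(3 - 81\right)\right)^{2} = 0 \left(-12 - 78\right)^{2} = 0 \left(-90\right)^{2} = 0 \cdot 8100 = 0$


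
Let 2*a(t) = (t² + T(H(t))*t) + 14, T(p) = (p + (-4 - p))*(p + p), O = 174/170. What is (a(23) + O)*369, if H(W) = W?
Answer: -115641279/170 ≈ -6.8024e+5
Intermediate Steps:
O = 87/85 (O = 174*(1/170) = 87/85 ≈ 1.0235)
T(p) = -8*p
a(t) = 7 - 7*t²/2 (a(t) = ((t² + (-8*t)*t) + 14)/2 = ((t² - 8*t²) + 14)/2 = (-7*t² + 14)/2 = (14 - 7*t²)/2 = 7 - 7*t²/2)
(a(23) + O)*369 = ((7 - 7/2*23²) + 87/85)*369 = ((7 - 7/2*529) + 87/85)*369 = ((7 - 3703/2) + 87/85)*369 = (-3689/2 + 87/85)*369 = -313391/170*369 = -115641279/170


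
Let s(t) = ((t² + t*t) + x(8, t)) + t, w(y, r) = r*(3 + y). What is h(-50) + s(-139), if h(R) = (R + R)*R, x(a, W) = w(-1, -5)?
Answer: 43493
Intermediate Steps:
x(a, W) = -10 (x(a, W) = -5*(3 - 1) = -5*2 = -10)
h(R) = 2*R² (h(R) = (2*R)*R = 2*R²)
s(t) = -10 + t + 2*t² (s(t) = ((t² + t*t) - 10) + t = ((t² + t²) - 10) + t = (2*t² - 10) + t = (-10 + 2*t²) + t = -10 + t + 2*t²)
h(-50) + s(-139) = 2*(-50)² + (-10 - 139 + 2*(-139)²) = 2*2500 + (-10 - 139 + 2*19321) = 5000 + (-10 - 139 + 38642) = 5000 + 38493 = 43493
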